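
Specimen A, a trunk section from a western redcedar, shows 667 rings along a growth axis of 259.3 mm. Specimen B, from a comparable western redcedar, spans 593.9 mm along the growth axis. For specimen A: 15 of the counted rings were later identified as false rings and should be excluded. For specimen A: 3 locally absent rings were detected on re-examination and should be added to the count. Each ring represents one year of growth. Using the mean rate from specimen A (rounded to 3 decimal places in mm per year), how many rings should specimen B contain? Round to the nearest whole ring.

1500 rings

Specimen A: correcting the raw count gives 667 − 15 + 3 = 655 true rings.
A: Extension rate ≈ 259.3 / 655 = 0.396 mm/yr.
For B, 593.9 / 0.396 = 1499.75 years ≈ 1500 rings.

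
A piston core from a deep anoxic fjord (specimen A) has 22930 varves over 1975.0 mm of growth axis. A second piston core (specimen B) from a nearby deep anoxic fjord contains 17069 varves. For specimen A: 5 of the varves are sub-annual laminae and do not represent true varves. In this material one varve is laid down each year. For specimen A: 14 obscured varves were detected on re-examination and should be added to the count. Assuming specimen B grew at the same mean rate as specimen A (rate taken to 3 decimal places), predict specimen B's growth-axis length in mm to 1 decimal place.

Specimen A: true varve count = 22930 − 5 + 14 = 22939.
A: Mean rate = 1975.0 mm / 22939 years ≈ 0.086 mm per year.
For B, 0.086 mm/year × 17069 years = 1467.9 mm.

1467.9 mm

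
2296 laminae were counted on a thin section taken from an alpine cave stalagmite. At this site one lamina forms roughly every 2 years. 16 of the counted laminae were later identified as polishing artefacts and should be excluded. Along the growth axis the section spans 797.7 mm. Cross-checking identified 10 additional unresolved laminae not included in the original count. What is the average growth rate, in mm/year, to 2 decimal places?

0.17 mm/year

Correcting the raw count gives 2296 − 16 + 10 = 2290 true laminae.
At 2 years per lamina, 2290 × 2 = 4580 years.
Mean rate = 797.7 mm / 4580 years ≈ 0.17 mm/year.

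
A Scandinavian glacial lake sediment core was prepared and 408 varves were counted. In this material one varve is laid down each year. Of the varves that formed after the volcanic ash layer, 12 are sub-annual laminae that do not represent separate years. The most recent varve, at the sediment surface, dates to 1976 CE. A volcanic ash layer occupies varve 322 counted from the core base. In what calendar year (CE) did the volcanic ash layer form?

1902 CE

Between varve 322 and the sediment surface there are 408 − 322 = 86 varves.
Removing the 12 false varves leaves 86 − 12 = 74 true varves beyond the volcanic ash layer.
Counting back 74 years from 1976 CE places the volcanic ash layer in 1976 − 74 = 1902 CE.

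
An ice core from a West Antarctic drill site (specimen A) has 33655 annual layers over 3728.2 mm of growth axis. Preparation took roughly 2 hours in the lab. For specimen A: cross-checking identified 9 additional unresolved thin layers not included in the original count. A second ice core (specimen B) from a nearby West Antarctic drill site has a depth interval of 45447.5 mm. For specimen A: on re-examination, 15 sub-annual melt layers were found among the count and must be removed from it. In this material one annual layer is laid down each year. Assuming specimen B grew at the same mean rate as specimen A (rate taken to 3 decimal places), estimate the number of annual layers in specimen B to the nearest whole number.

Specimen A: true annual layer count = 33655 − 15 + 9 = 33649.
A: Extension rate ≈ 3728.2 / 33649 = 0.111 mm/year.
For B, 45447.5 / 0.111 = 409436.94 years ≈ 409437 annual layers.

409437 annual layers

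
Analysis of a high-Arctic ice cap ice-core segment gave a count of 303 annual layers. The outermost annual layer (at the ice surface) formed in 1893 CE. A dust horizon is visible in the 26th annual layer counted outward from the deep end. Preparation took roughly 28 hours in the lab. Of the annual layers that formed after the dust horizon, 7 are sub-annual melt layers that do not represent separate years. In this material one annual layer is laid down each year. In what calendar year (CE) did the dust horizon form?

Between annual layer 26 and the ice surface there are 303 − 26 = 277 annual layers.
277 − 7 false = 270 true annual layers after the dust horizon.
Counting back 270 years from 1893 CE places the dust horizon in 1893 − 270 = 1623 CE.

1623 CE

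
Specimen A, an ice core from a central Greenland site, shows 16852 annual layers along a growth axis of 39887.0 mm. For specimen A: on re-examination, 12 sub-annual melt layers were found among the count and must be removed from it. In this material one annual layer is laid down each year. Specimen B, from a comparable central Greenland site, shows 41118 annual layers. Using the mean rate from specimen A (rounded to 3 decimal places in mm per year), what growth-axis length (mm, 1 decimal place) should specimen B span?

97408.5 mm

Specimen A: adjusted count: 16852 − 12 = 16840 annual layers.
A: Mean rate = 39887.0 mm / 16840 years ≈ 2.369 mm per year.
B's length ≈ 2.369 × 41118 = 97408.5 mm.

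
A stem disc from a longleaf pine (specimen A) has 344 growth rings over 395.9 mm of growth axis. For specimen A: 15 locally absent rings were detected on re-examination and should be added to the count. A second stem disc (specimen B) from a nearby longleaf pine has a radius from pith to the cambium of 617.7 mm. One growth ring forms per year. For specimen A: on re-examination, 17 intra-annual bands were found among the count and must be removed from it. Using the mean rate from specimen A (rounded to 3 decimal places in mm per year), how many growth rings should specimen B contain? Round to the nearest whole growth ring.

Specimen A: correcting the raw count gives 344 − 17 + 15 = 342 true growth rings.
A: 395.9 mm over 342 years gives 395.9 / 342 ≈ 1.158 mm/year.
B spans 617.7 / 1.158 = 533.42 years ≈ 533 growth rings.

533 growth rings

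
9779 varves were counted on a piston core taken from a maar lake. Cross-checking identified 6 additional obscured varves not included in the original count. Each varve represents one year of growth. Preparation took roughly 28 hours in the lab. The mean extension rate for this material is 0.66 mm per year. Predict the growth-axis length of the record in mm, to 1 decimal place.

True varve count = 9779 + 6 = 9785.
9785 years at 0.66 mm/year gives 0.66 × 9785 = 6458.1 mm.

6458.1 mm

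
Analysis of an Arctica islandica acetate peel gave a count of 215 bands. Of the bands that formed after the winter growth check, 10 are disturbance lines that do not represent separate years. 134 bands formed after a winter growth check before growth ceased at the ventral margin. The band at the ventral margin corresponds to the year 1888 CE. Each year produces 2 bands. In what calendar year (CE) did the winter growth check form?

There are 134 bands younger than the winter growth check.
134 − 10 false = 124 true bands after the winter growth check.
With 2 bands per year, 124 / 2 = 62 years.
The band at the ventral margin is 1888 CE, so the winter growth check dates to 1888 − 62 = 1826 CE.

1826 CE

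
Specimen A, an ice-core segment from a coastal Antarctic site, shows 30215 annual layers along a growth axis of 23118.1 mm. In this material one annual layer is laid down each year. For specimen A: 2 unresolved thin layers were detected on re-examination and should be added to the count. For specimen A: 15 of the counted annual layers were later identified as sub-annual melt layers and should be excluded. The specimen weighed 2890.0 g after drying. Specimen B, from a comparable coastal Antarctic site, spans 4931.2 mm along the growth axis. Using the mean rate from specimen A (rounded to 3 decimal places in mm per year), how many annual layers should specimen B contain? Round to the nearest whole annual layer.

Specimen A: true annual layer count = 30215 − 15 + 2 = 30202.
A: 23118.1 mm over 30202 years gives 23118.1 / 30202 ≈ 0.765 mm/year.
B spans 4931.2 / 0.765 = 6446.01 years ≈ 6446 annual layers.

6446 annual layers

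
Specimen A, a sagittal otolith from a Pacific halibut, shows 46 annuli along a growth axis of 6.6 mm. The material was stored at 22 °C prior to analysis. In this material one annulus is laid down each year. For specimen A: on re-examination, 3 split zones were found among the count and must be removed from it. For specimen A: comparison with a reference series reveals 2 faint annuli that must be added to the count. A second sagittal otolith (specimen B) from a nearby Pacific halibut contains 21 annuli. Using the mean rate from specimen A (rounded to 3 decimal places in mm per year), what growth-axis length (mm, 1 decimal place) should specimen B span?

3.1 mm

Specimen A: true annulus count = 46 − 3 + 2 = 45.
A: Mean rate = 6.6 mm / 45 years ≈ 0.147 mm/yr.
Length of B = 0.147 × 21 = 3.1 mm.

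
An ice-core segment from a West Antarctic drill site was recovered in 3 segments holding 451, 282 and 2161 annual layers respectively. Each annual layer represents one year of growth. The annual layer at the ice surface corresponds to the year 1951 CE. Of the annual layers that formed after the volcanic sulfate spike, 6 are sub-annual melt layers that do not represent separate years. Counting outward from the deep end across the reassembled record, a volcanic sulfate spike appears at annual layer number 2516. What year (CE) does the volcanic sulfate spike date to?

Total annual layers = 451 + 282 + 2161 = 2894.
2894 − 2516 = 378 annual layers lie beyond the volcanic sulfate spike toward the ice surface.
378 − 6 false = 372 true annual layers after the volcanic sulfate spike.
1951 − 372 = 1579 CE.

1579 CE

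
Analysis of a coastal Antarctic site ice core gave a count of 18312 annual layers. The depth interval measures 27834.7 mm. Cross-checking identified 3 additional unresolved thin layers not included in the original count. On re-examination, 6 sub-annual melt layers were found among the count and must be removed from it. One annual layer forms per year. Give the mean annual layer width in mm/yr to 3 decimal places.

1.520 mm/yr

After corrections the count is 18312 − 6 + 3 = 18309 annual layers.
Extension rate ≈ 27834.7 / 18309 = 1.520 mm/yr.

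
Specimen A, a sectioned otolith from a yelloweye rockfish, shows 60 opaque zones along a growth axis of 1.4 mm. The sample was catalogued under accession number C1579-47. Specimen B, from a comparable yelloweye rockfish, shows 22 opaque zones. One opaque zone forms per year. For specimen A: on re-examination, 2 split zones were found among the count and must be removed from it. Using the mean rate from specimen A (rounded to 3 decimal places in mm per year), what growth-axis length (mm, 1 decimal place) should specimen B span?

0.5 mm

Specimen A: true opaque zone count = 60 − 2 = 58.
A: Extension rate ≈ 1.4 / 58 = 0.024 mm per year.
B's length ≈ 0.024 × 22 = 0.5 mm.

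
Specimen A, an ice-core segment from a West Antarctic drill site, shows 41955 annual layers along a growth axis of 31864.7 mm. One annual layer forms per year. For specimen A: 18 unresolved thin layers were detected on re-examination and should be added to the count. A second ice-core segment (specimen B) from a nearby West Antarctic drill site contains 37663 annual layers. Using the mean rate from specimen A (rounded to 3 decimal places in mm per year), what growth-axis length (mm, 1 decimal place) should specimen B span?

Specimen A: true annual layer count = 41955 + 18 = 41973.
A: 31864.7 mm over 41973 years gives 31864.7 / 41973 ≈ 0.759 mm/yr.
For B, 0.759 mm/year × 37663 years = 28586.2 mm.

28586.2 mm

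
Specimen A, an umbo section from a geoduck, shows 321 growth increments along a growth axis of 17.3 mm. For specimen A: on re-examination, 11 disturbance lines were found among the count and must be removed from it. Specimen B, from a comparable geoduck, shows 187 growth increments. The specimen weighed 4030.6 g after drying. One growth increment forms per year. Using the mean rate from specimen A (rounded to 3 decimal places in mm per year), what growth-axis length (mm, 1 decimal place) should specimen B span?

Specimen A: after corrections the count is 321 − 11 = 310 growth increments.
A: 17.3 mm over 310 years gives 17.3 / 310 ≈ 0.056 mm per year.
B's length ≈ 0.056 × 187 = 10.5 mm.

10.5 mm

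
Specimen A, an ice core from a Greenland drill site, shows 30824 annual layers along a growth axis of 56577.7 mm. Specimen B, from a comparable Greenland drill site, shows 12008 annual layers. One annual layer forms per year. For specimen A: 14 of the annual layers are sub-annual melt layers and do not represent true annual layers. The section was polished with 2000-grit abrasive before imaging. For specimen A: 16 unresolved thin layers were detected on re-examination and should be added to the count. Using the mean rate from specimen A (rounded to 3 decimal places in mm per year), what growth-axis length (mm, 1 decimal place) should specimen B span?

Specimen A: true annual layer count = 30824 − 14 + 16 = 30826.
A: 56577.7 mm over 30826 years gives 56577.7 / 30826 ≈ 1.835 mm/year.
Length of B = 1.835 × 12008 = 22034.7 mm.

22034.7 mm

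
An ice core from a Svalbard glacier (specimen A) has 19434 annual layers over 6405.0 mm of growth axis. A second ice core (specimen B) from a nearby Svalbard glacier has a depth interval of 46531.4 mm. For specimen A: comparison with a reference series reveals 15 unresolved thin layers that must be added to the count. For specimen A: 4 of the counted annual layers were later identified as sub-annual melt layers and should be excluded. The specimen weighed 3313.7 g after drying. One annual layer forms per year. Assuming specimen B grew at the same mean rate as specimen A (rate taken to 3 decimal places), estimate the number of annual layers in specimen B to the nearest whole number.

141433 annual layers

Specimen A: after corrections the count is 19434 − 4 + 15 = 19445 annual layers.
A: Mean rate = 6405.0 mm / 19445 years ≈ 0.329 mm/year.
Specimen B: 46531.4 mm / 0.329 mm per year = 141432.83 years ≈ 141433 annual layers.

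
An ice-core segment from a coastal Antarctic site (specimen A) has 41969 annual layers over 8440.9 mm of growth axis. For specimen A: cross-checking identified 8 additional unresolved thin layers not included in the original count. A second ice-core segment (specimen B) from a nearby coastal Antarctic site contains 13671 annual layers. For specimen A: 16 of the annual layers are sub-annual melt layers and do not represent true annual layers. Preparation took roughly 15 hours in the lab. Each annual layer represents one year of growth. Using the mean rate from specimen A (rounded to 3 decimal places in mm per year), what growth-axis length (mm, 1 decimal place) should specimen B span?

2747.9 mm

Specimen A: true annual layer count = 41969 − 16 + 8 = 41961.
A: Mean rate = 8440.9 mm / 41961 years ≈ 0.201 mm/year.
Length of B = 0.201 × 13671 = 2747.9 mm.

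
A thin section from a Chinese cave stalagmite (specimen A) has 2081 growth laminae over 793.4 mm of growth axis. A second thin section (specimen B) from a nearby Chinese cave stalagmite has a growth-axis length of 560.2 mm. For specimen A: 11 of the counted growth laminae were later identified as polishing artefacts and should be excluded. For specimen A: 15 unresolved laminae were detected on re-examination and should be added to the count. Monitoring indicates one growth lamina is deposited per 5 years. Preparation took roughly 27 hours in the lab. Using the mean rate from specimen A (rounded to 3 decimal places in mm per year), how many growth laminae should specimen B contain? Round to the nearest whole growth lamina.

1474 growth laminae

Specimen A: correcting the raw count gives 2081 − 11 + 15 = 2085 true growth laminae.
Specimen A: multiplying by 5 years per growth lamina: 2085 × 5 = 10425 years.
A: Mean rate = 793.4 mm / 10425 years ≈ 0.076 mm/year.
Specimen B: 560.2 mm / 0.076 mm per year = 7371.05 years; at 5 years per growth lamina that is 7371.05 / 5 ≈ 1474 growth laminae.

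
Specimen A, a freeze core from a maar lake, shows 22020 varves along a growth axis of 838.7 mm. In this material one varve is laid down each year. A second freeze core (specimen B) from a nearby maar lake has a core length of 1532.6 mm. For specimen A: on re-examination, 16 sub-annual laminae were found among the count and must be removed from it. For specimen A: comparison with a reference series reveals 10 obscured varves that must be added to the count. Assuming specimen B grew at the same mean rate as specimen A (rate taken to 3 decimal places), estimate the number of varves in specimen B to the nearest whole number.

Specimen A: adjusted count: 22020 − 16 + 10 = 22014 varves.
A: Mean rate = 838.7 mm / 22014 years ≈ 0.038 mm per year.
B spans 1532.6 / 0.038 = 40331.58 years ≈ 40332 varves.

40332 varves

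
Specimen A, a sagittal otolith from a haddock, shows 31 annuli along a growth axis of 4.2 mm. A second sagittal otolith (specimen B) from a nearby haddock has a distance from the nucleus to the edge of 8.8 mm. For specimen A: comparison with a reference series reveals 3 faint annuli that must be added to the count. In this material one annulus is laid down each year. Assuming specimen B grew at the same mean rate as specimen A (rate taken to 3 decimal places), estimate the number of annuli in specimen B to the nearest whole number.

71 annuli

Specimen A: adjusted count: 31 + 3 = 34 annuli.
A: Extension rate ≈ 4.2 / 34 = 0.124 mm/yr.
For B, 8.8 / 0.124 = 70.97 years ≈ 71 annuli.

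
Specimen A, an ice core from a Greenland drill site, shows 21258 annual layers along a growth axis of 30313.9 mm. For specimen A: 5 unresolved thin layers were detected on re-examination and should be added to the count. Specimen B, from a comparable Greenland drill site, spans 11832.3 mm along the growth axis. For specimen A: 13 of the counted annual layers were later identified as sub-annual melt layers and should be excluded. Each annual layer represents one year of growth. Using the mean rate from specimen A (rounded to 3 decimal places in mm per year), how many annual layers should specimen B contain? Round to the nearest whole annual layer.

8292 annual layers

Specimen A: after corrections the count is 21258 − 13 + 5 = 21250 annual layers.
A: 30313.9 mm over 21250 years gives 30313.9 / 21250 ≈ 1.427 mm/yr.
For B, 11832.3 / 1.427 = 8291.73 years ≈ 8292 annual layers.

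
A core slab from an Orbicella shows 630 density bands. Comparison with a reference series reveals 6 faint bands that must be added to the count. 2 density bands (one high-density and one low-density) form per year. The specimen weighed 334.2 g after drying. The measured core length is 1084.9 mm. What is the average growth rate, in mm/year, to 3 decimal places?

Adjusted count: 630 + 6 = 636 density bands.
Dividing by 2 density bands per year: 636 / 2 = 318 years.
Mean rate = 1084.9 mm / 318 years ≈ 3.412 mm/year.

3.412 mm/year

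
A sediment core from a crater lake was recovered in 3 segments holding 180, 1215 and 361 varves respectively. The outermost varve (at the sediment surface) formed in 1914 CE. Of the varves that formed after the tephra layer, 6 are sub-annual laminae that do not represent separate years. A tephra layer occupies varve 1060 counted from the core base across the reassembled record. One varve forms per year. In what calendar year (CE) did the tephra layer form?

1224 CE

Total varves = 180 + 1215 + 361 = 1756.
Between varve 1060 and the sediment surface there are 1756 − 1060 = 696 varves.
696 − 6 false = 690 true varves after the tephra layer.
Counting back 690 years from 1914 CE places the tephra layer in 1914 − 690 = 1224 CE.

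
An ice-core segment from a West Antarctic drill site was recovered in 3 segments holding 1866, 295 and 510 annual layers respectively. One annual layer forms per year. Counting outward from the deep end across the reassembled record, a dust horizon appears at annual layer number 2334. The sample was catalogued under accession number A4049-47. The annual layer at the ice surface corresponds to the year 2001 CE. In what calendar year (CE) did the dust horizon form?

1664 CE

Total annual layers = 1866 + 295 + 510 = 2671.
The dust horizon sits at annual layer 2334 from the deep end, so 2671 − 2334 = 337 annual layers formed after it.
The annual layer at the ice surface is 2001 CE, so the dust horizon dates to 2001 − 337 = 1664 CE.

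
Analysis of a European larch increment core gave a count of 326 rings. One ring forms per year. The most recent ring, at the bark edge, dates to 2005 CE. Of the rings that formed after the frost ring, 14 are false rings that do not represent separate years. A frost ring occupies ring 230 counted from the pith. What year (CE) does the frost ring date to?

Between ring 230 and the bark edge there are 326 − 230 = 96 rings.
Removing the 14 false rings leaves 96 − 14 = 82 true rings beyond the frost ring.
Counting back 82 years from 2005 CE places the frost ring in 2005 − 82 = 1923 CE.

1923 CE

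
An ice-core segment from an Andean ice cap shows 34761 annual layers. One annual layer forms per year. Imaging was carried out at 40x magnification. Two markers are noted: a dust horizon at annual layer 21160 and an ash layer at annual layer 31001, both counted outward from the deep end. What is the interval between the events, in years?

Separation: 31001 − 21160 = 9841 annual layers.
That is 9841 years at one annual layer per year.

9841 yr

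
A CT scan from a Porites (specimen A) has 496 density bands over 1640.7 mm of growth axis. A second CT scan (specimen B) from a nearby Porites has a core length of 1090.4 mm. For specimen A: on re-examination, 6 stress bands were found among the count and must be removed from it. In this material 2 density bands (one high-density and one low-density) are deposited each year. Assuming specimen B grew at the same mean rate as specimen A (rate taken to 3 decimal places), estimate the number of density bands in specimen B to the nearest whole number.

Specimen A: adjusted count: 496 − 6 = 490 density bands.
Specimen A: 490 density bands at 2 per year is 490 / 2 = 245 years.
A: 1640.7 mm over 245 years gives 1640.7 / 245 ≈ 6.697 mm per year.
For B, 1090.4 / 6.697 = 162.82 years; at 2 density bands per year that is 162.82 × 2 ≈ 326 density bands.

326 density bands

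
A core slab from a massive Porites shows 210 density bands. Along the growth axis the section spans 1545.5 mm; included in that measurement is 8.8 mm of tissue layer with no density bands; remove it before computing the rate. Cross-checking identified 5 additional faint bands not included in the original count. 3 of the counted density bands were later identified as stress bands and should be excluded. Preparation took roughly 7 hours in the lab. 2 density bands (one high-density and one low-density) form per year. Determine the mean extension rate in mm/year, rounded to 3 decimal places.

True density band count = 210 − 3 + 5 = 212.
212 density bands at 2 per year is 212 / 2 = 106 years.
Removing the 8.8 mm offcut leaves 1545.5 − 8.8 = 1536.7 mm.
1536.7 mm over 106 years gives 1536.7 / 106 ≈ 14.497 mm/year.

14.497 mm/year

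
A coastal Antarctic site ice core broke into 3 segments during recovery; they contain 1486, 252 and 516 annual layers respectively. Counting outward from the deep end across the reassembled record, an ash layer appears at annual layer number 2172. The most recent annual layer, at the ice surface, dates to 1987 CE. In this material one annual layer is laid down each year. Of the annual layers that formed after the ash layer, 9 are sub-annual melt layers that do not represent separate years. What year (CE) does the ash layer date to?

Total annual layers = 1486 + 252 + 516 = 2254.
2254 − 2172 = 82 annual layers lie beyond the ash layer toward the ice surface.
Removing the 9 false annual layers leaves 82 − 9 = 73 true annual layers beyond the ash layer.
Counting back 73 years from 1987 CE places the ash layer in 1987 − 73 = 1914 CE.

1914 CE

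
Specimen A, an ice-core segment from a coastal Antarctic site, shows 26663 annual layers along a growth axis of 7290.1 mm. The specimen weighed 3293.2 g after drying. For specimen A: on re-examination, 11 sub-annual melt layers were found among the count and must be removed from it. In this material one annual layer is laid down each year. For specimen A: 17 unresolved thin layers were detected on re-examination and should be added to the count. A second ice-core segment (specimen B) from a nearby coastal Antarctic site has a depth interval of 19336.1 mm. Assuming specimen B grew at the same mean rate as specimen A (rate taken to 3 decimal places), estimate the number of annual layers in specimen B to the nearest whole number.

Specimen A: adjusted count: 26663 − 11 + 17 = 26669 annual layers.
A: Extension rate ≈ 7290.1 / 26669 = 0.273 mm/yr.
For B, 19336.1 / 0.273 = 70828.21 years ≈ 70828 annual layers.

70828 annual layers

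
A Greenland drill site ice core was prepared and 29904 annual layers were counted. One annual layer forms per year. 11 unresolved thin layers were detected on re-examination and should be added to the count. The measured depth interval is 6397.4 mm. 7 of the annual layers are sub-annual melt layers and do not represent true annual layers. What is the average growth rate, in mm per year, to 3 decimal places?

0.214 mm per year

Correcting the raw count gives 29904 − 7 + 11 = 29908 true annual layers.
6397.4 mm over 29908 years gives 6397.4 / 29908 ≈ 0.214 mm per year.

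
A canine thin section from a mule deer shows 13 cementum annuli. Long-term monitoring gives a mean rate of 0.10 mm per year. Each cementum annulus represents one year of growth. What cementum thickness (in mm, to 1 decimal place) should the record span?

1.3 mm

13 years of growth are recorded.
Length ≈ 0.10 × 13 = 1.3 mm.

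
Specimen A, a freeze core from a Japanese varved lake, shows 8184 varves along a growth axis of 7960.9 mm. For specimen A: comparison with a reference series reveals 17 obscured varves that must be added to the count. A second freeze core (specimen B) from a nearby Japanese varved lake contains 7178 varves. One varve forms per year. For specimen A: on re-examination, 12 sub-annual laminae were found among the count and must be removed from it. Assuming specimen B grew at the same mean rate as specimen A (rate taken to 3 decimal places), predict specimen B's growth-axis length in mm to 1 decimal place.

6977.0 mm

Specimen A: true varve count = 8184 − 12 + 17 = 8189.
A: 7960.9 mm over 8189 years gives 7960.9 / 8189 ≈ 0.972 mm per year.
For B, 0.972 mm/year × 7178 years = 6977.0 mm.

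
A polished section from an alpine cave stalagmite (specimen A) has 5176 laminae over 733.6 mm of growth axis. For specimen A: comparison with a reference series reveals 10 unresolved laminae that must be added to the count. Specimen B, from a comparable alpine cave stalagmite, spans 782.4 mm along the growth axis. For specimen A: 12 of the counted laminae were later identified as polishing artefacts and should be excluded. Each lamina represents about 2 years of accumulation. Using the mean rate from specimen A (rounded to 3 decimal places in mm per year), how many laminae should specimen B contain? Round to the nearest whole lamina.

5510 laminae

Specimen A: correcting the raw count gives 5176 − 12 + 10 = 5174 true laminae.
Specimen A: multiplying by 2 years per lamina: 5174 × 2 = 10348 years.
A: Extension rate ≈ 733.6 / 10348 = 0.071 mm per year.
Specimen B: 782.4 mm / 0.071 mm per year = 11019.72 years; at 2 years per lamina that is 11019.72 / 2 ≈ 5510 laminae.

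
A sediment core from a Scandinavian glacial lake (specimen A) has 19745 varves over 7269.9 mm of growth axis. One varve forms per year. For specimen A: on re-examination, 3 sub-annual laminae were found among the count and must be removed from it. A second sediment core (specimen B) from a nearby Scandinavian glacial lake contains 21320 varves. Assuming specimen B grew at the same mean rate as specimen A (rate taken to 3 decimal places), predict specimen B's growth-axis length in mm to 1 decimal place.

Specimen A: adjusted count: 19745 − 3 = 19742 varves.
A: Mean rate = 7269.9 mm / 19742 years ≈ 0.368 mm per year.
For B, 0.368 mm/year × 21320 years = 7845.8 mm.

7845.8 mm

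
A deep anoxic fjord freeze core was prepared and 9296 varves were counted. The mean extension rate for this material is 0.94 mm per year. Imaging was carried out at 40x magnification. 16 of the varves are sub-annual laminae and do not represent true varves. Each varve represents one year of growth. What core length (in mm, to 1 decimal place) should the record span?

Adjusted count: 9296 − 16 = 9280 varves.
9280 years at 0.94 mm/year gives 0.94 × 9280 = 8723.2 mm.

8723.2 mm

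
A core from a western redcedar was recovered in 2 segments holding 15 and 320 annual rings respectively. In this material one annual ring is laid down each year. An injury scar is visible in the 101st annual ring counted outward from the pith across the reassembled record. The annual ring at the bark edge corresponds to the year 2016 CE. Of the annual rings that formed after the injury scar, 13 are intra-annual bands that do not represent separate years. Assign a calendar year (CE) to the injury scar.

Total annual rings = 15 + 320 = 335.
335 − 101 = 234 annual rings lie beyond the injury scar toward the bark edge.
Removing the 13 false annual rings leaves 234 − 13 = 221 true annual rings beyond the injury scar.
The annual ring at the bark edge is 2016 CE, so the injury scar dates to 2016 − 221 = 1795 CE.

1795 CE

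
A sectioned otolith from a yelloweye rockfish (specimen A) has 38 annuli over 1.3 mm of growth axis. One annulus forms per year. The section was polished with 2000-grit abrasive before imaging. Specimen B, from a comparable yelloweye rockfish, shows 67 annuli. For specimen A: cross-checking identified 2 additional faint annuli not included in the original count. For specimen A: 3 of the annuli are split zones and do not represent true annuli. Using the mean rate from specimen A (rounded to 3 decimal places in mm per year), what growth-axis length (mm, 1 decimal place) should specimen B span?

Specimen A: adjusted count: 38 − 3 + 2 = 37 annuli.
A: 1.3 mm over 37 years gives 1.3 / 37 ≈ 0.035 mm/year.
Length of B = 0.035 × 67 = 2.3 mm.

2.3 mm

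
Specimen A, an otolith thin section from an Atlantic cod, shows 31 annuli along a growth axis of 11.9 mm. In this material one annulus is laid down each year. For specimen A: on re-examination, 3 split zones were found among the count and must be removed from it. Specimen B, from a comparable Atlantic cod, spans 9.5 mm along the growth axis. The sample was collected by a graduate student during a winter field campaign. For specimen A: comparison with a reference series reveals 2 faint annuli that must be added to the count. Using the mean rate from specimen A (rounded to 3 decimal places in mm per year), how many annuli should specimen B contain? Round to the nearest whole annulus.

Specimen A: adjusted count: 31 − 3 + 2 = 30 annuli.
A: Mean rate = 11.9 mm / 30 years ≈ 0.397 mm per year.
For B, 9.5 / 0.397 = 23.93 years ≈ 24 annuli.

24 annuli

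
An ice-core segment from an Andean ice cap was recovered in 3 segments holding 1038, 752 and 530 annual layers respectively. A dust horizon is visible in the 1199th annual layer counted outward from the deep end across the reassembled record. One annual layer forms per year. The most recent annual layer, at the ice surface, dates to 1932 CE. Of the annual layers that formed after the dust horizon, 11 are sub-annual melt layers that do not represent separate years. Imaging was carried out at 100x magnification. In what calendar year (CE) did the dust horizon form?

822 CE

Total annual layers = 1038 + 752 + 530 = 2320.
2320 − 1199 = 1121 annual layers lie beyond the dust horizon toward the ice surface.
1121 − 11 false = 1110 true annual layers after the dust horizon.
1932 − 1110 = 822 CE.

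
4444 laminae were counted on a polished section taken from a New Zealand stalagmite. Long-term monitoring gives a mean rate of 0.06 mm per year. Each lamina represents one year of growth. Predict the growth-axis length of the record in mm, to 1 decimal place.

266.6 mm

4444 years of growth are recorded.
Predicted length = 0.06 mm/year × 4444 years = 266.6 mm.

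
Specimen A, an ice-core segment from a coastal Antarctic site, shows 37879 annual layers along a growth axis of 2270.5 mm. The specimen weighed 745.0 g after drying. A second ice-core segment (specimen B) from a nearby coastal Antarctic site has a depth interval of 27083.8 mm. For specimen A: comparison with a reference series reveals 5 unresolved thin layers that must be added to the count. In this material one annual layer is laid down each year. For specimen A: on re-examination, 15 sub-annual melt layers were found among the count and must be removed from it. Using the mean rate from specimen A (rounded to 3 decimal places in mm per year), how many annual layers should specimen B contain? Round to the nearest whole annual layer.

451397 annual layers

Specimen A: after corrections the count is 37879 − 15 + 5 = 37869 annual layers.
A: Mean rate = 2270.5 mm / 37869 years ≈ 0.060 mm per year.
B spans 27083.8 / 0.060 = 451396.67 years ≈ 451397 annual layers.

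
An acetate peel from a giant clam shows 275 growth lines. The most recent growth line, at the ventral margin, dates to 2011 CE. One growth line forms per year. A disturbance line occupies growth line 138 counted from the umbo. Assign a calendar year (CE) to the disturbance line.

1874 CE

Between growth line 138 and the ventral margin there are 275 − 138 = 137 growth lines.
2011 − 137 = 1874 CE.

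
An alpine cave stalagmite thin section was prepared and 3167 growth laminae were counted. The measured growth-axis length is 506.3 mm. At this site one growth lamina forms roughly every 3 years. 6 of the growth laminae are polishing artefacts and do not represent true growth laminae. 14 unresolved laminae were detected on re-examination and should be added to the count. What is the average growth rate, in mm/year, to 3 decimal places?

After corrections the count is 3167 − 6 + 14 = 3175 growth laminae.
3175 growth laminae at 3 years each span 3175 × 3 = 9525 years.
Mean rate = 506.3 mm / 9525 years ≈ 0.053 mm/year.

0.053 mm/year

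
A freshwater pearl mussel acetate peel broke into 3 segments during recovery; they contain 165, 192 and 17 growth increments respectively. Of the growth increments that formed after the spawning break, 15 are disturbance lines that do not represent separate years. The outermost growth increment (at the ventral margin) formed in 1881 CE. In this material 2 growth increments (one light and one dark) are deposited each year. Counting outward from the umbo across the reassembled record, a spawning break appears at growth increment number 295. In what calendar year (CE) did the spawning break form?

Total growth increments = 165 + 192 + 17 = 374.
The spawning break sits at growth increment 295 from the umbo, so 374 − 295 = 79 growth increments formed after it.
Removing the 15 false growth increments leaves 79 − 15 = 64 true growth increments beyond the spawning break.
64 growth increments at 2 per year is 64 / 2 = 32 years.
The growth increment at the ventral margin is 1881 CE, so the spawning break dates to 1881 − 32 = 1849 CE.

1849 CE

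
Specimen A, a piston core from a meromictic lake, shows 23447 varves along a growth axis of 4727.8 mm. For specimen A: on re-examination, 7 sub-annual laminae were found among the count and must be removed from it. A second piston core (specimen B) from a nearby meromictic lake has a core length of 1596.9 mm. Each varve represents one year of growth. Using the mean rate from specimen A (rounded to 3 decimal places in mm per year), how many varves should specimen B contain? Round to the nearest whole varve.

7905 varves

Specimen A: correcting the raw count gives 23447 − 7 = 23440 true varves.
A: Mean rate = 4727.8 mm / 23440 years ≈ 0.202 mm per year.
Specimen B: 1596.9 mm / 0.202 mm per year = 7905.45 years ≈ 7905 varves.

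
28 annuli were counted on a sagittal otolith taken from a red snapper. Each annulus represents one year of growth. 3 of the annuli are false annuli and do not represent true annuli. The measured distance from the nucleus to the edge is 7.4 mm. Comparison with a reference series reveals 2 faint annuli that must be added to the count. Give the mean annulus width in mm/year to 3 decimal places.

0.274 mm/year

Adjusted count: 28 − 3 + 2 = 27 annuli.
7.4 mm over 27 years gives 7.4 / 27 ≈ 0.274 mm/year.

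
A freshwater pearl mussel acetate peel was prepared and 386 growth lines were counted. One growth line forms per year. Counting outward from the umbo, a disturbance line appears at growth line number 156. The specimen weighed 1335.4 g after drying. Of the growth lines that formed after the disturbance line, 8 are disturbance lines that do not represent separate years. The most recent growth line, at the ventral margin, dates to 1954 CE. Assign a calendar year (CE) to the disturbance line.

386 − 156 = 230 growth lines lie beyond the disturbance line toward the ventral margin.
Removing the 8 false growth lines leaves 230 − 8 = 222 true growth lines beyond the disturbance line.
The growth line at the ventral margin is 1954 CE, so the disturbance line dates to 1954 − 222 = 1732 CE.

1732 CE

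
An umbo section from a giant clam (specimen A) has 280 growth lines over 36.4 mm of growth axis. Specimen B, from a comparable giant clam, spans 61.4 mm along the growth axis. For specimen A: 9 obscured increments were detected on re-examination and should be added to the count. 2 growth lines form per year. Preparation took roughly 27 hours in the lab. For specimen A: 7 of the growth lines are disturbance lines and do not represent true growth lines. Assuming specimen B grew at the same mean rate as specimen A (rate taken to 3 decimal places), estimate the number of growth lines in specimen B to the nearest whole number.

476 growth lines

Specimen A: adjusted count: 280 − 7 + 9 = 282 growth lines.
Specimen A: dividing by 2 growth lines per year: 282 / 2 = 141 years.
A: Mean rate = 36.4 mm / 141 years ≈ 0.258 mm per year.
For B, 61.4 / 0.258 = 237.98 years; at 2 growth lines per year that is 237.98 × 2 ≈ 476 growth lines.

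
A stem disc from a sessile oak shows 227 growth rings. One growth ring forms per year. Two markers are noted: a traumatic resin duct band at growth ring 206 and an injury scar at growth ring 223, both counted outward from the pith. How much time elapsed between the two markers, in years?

The two markers are separated by 223 − 206 = 17 growth rings.
One growth ring per year makes the interval 17 years.

17 years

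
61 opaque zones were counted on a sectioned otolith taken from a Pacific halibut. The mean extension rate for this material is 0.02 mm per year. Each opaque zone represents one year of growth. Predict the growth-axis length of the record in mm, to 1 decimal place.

61 years of growth are recorded.
61 years at 0.02 mm/year gives 0.02 × 61 = 1.2 mm.

1.2 mm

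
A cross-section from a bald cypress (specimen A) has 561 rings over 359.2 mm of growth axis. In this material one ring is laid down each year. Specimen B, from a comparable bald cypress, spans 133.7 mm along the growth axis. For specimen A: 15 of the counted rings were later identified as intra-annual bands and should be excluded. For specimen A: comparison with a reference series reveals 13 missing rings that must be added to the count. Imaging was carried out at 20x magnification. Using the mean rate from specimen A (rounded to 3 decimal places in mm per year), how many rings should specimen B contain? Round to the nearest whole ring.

Specimen A: after corrections the count is 561 − 15 + 13 = 559 rings.
A: 359.2 mm over 559 years gives 359.2 / 559 ≈ 0.643 mm per year.
Specimen B: 133.7 mm / 0.643 mm per year = 207.93 years ≈ 208 rings.

208 rings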